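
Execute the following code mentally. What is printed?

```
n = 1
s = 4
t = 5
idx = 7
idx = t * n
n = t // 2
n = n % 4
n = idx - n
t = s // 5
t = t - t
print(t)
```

0

idx = 5*1 = 5
n = 5//2 = 2
n = 2%4 = 2
n = 5-2 = 3
t = 4//5 = 0
t = 0-0 = 0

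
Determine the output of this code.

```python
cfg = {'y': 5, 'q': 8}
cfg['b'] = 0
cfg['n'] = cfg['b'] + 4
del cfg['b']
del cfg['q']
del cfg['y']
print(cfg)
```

cfg['b'] = 0 → {'y': 5, 'q': 8, 'b': 0}
cfg['n'] = cfg['b']+4 = 4 → {'y': 5, 'q': 8, 'b': 0, 'n': 4}
del 'b' → {'y': 5, 'q': 8, 'n': 4}
del 'q' → {'y': 5, 'n': 4}
del 'y' → {'n': 4}

{'n': 4}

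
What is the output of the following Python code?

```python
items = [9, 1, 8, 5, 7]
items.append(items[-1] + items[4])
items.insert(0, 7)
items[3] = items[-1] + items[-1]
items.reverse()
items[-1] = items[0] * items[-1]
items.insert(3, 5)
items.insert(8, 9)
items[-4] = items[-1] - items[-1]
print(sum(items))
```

append items[-1]+items[4] = 7+7 = 14 → [9, 1, 8, 5, 7, 14]
insert 7 at 0 → [7, 9, 1, 8, 5, 7, 14]
items[3] = items[-1]+items[-1] = 14+14 = 28 → [7, 9, 1, 28, 5, 7, 14]
reverse → [14, 7, 5, 28, 1, 9, 7]
items[-1] = items[0]*items[-1] = 14*7 = 98 → [14, 7, 5, 28, 1, 9, 98]
insert 5 at 3 → [14, 7, 5, 5, 28, 1, 9, 98]
insert 9 at 8 → [14, 7, 5, 5, 28, 1, 9, 98, 9]
items[-4] = items[-1]-items[-1] = 9-9 = 0 → [14, 7, 5, 5, 28, 0, 9, 98, 9]
sum = 175

175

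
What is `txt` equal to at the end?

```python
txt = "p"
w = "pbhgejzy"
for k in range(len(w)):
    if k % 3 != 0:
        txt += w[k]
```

'pbhejy'

k=0: skip
k=1: add 'b' → 'pb'
k=2: add 'h' → 'pbh'
k=3: skip
k=4: add 'e' → 'pbhe'
k=5: add 'j' → 'pbhej'
k=6: skip
k=7: add 'y' → 'pbhejy'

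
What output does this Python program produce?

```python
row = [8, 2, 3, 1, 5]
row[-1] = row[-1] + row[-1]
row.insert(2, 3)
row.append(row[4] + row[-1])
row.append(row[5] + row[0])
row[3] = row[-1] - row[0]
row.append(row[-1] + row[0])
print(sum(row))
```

89

row[-1] = row[-1]+row[-1] = 5+5 = 10 → [8, 2, 3, 1, 10]
insert 3 at 2 → [8, 2, 3, 3, 1, 10]
append row[4]+row[-1] = 1+10 = 11 → [8, 2, 3, 3, 1, 10, 11]
append row[5]+row[0] = 10+8 = 18 → [8, 2, 3, 3, 1, 10, 11, 18]
row[3] = row[-1]-row[0] = 18-8 = 10 → [8, 2, 3, 10, 1, 10, 11, 18]
append row[-1]+row[0] = 18+8 = 26 → [8, 2, 3, 10, 1, 10, 11, 18, 26]
sum = 89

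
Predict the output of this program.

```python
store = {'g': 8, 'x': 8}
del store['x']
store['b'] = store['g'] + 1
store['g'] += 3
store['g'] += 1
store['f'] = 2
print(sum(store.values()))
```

del 'x' → {'g': 8}
store['b'] = store['g']+1 = 9 → {'g': 8, 'b': 9}
store['g'] = 8+3 = 11 → {'g': 11, 'b': 9}
store['g'] = 11+1 = 12 → {'g': 12, 'b': 9}
store['f'] = 2 → {'g': 12, 'b': 9, 'f': 2}
sum of values = 23

23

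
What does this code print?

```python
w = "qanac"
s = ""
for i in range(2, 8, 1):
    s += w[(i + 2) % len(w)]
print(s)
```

i=2: add w[4]='c' → 'c'
i=3: add w[0]='q' → 'cq'
i=4: add w[1]='a' → 'cqa'
i=5: add w[2]='n' → 'cqan'
i=6: add w[3]='a' → 'cqana'
i=7: add w[4]='c' → 'cqanac'

cqanac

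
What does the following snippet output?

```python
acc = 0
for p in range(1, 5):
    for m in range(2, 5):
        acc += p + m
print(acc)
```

p=1,m=2: acc = 0+3 = 3
p=1,m=3: acc = 3+4 = 7
p=1,m=4: acc = 7+5 = 12
p=2,m=2: acc = 12+4 = 16
p=2,m=3: acc = 16+5 = 21
p=2,m=4: acc = 21+6 = 27
p=3,m=2: acc = 27+5 = 32
p=3,m=3: acc = 32+6 = 38
p=3,m=4: acc = 38+7 = 45
p=4,m=2: acc = 45+6 = 51
p=4,m=3: acc = 51+7 = 58
p=4,m=4: acc = 58+8 = 66

66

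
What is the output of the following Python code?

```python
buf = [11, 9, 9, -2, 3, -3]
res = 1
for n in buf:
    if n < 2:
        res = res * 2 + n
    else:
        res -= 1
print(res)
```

-17

n=11: not <2, res = 1-1 = 0
n=9: not <2, res = 0-1 = -1
n=9: not <2, res = (-1)-1 = -2
n=-2: <2, res = (-2)*2+(-2) = -6
n=3: not <2, res = (-6)-1 = -7
n=-3: <2, res = (-7)*2+(-3) = -17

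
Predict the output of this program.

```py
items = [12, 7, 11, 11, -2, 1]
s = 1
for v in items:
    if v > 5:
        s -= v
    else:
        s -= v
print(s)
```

-39

v=12: >5, s = 1-12 = -11
v=7: >5, s = (-11)-7 = -18
v=11: >5, s = (-18)-11 = -29
v=11: >5, s = (-29)-11 = -40
v=-2: not >5, s = (-40)-(-2) = -38
v=1: not >5, s = (-38)-1 = -39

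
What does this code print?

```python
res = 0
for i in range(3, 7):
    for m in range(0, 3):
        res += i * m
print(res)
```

54

i=3,m=0: res = 0+0 = 0
i=3,m=1: res = 0+3 = 3
i=3,m=2: res = 3+6 = 9
i=4,m=0: res = 9+0 = 9
i=4,m=1: res = 9+4 = 13
i=4,m=2: res = 13+8 = 21
i=5,m=0: res = 21+0 = 21
i=5,m=1: res = 21+5 = 26
i=5,m=2: res = 26+10 = 36
i=6,m=0: res = 36+0 = 36
i=6,m=1: res = 36+6 = 42
i=6,m=2: res = 42+12 = 54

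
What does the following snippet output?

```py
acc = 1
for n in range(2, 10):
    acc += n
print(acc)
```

45

n=2: acc = 1+2 = 3
n=3: acc = 3+3 = 6
n=4: acc = 6+4 = 10
n=5: acc = 10+5 = 15
n=6: acc = 15+6 = 21
n=7: acc = 21+7 = 28
n=8: acc = 28+8 = 36
n=9: acc = 36+9 = 45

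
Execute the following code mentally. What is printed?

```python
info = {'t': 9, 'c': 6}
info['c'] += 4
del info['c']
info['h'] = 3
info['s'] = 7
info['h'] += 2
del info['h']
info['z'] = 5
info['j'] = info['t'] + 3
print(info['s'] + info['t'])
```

info['c'] = 6+4 = 10 → {'t': 9, 'c': 10}
del 'c' → {'t': 9}
info['h'] = 3 → {'t': 9, 'h': 3}
info['s'] = 7 → {'t': 9, 'h': 3, 's': 7}
info['h'] = 3+2 = 5 → {'t': 9, 'h': 5, 's': 7}
del 'h' → {'t': 9, 's': 7}
info['z'] = 5 → {'t': 9, 's': 7, 'z': 5}
info['j'] = info['t']+3 = 12 → {'t': 9, 's': 7, 'z': 5, 'j': 12}
info['s']+info['t'] = 7+9 = 16

16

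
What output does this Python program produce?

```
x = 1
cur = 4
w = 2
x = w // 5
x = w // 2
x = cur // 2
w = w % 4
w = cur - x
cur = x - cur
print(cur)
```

x = 2//5 = 0
x = 2//2 = 1
x = 4//2 = 2
w = 2%4 = 2
w = 4-2 = 2
cur = 2-4 = -2

-2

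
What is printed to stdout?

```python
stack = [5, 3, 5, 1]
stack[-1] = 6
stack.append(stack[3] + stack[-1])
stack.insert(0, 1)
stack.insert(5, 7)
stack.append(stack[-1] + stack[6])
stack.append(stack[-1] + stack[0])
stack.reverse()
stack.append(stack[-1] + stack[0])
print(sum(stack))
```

114

stack[-1] = 6 → [5, 3, 5, 6]
append stack[3]+stack[-1] = 6+6 = 12 → [5, 3, 5, 6, 12]
insert 1 at 0 → [1, 5, 3, 5, 6, 12]
insert 7 at 5 → [1, 5, 3, 5, 6, 7, 12]
append stack[-1]+stack[6] = 12+12 = 24 → [1, 5, 3, 5, 6, 7, 12, 24]
append stack[-1]+stack[0] = 24+1 = 25 → [1, 5, 3, 5, 6, 7, 12, 24, 25]
reverse → [25, 24, 12, 7, 6, 5, 3, 5, 1]
append stack[-1]+stack[0] = 1+25 = 26 → [25, 24, 12, 7, 6, 5, 3, 5, 1, 26]
sum = 114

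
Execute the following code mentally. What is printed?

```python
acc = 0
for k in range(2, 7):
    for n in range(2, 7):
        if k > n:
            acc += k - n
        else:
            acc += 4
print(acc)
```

k=2,n=2: not 2>2, acc = 0+4 = 4
k=2,n=3: not 2>3, acc = 4+4 = 8
k=2,n=4: not 2>4, acc = 8+4 = 12
k=2,n=5: not 2>5, acc = 12+4 = 16
k=2,n=6: not 2>6, acc = 16+4 = 20
k=3,n=2: 3>2, acc = 20+1 = 21
k=3,n=3: not 3>3, acc = 21+4 = 25
k=3,n=4: not 3>4, acc = 25+4 = 29
k=3,n=5: not 3>5, acc = 29+4 = 33
k=3,n=6: not 3>6, acc = 33+4 = 37
k=4,n=2: 4>2, acc = 37+2 = 39
k=4,n=3: 4>3, acc = 39+1 = 40
k=4,n=4: not 4>4, acc = 40+4 = 44
k=4,n=5: not 4>5, acc = 44+4 = 48
k=4,n=6: not 4>6, acc = 48+4 = 52
k=5,n=2: 5>2, acc = 52+3 = 55
k=5,n=3: 5>3, acc = 55+2 = 57
k=5,n=4: 5>4, acc = 57+1 = 58
k=5,n=5: not 5>5, acc = 58+4 = 62
k=5,n=6: not 5>6, acc = 62+4 = 66
k=6,n=2: 6>2, acc = 66+4 = 70
k=6,n=3: 6>3, acc = 70+3 = 73
k=6,n=4: 6>4, acc = 73+2 = 75
k=6,n=5: 6>5, acc = 75+1 = 76
k=6,n=6: not 6>6, acc = 76+4 = 80

80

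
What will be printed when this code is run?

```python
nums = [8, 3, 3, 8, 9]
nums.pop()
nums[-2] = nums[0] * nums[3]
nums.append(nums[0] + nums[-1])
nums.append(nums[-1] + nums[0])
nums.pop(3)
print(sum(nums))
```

115

pop() removes 9 → [8, 3, 3, 8]
nums[-2] = nums[0]*nums[3] = 8*8 = 64 → [8, 3, 64, 8]
append nums[0]+nums[-1] = 8+8 = 16 → [8, 3, 64, 8, 16]
append nums[-1]+nums[0] = 16+8 = 24 → [8, 3, 64, 8, 16, 24]
pop(3) removes 8 → [8, 3, 64, 16, 24]
sum = 115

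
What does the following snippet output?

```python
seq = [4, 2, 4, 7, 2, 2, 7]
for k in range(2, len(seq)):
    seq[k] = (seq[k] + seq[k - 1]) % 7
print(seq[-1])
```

k=2: seq[2] = (4+2)%7 = 6 → [4, 2, 6, 7, 2, 2, 7]
k=3: seq[3] = (7+6)%7 = 6 → [4, 2, 6, 6, 2, 2, 7]
k=4: seq[4] = (2+6)%7 = 1 → [4, 2, 6, 6, 1, 2, 7]
k=5: seq[5] = (2+1)%7 = 3 → [4, 2, 6, 6, 1, 3, 7]
k=6: seq[6] = (7+3)%7 = 3 → [4, 2, 6, 6, 1, 3, 3]

3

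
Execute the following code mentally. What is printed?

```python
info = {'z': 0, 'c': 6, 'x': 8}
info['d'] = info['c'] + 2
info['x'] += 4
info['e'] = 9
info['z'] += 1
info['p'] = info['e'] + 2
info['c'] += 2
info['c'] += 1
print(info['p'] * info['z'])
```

11

info['d'] = info['c']+2 = 8 → {'z': 0, 'c': 6, 'x': 8, 'd': 8}
info['x'] = 8+4 = 12 → {'z': 0, 'c': 6, 'x': 12, 'd': 8}
info['e'] = 9 → {'z': 0, 'c': 6, 'x': 12, 'd': 8, 'e': 9}
info['z'] = 0+1 = 1 → {'z': 1, 'c': 6, 'x': 12, 'd': 8, 'e': 9}
info['p'] = info['e']+2 = 11 → {'z': 1, 'c': 6, 'x': 12, 'd': 8, 'e': 9, 'p': 11}
info['c'] = 6+2 = 8 → {'z': 1, 'c': 8, 'x': 12, 'd': 8, 'e': 9, 'p': 11}
info['c'] = 8+1 = 9 → {'z': 1, 'c': 9, 'x': 12, 'd': 8, 'e': 9, 'p': 11}
info['p']*info['z'] = 11*1 = 11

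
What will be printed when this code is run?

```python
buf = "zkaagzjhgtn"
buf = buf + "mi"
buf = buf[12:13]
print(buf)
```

i

+ 'mi' → 'zkaagzjhgtnmi'
slice [12:13] → 'i'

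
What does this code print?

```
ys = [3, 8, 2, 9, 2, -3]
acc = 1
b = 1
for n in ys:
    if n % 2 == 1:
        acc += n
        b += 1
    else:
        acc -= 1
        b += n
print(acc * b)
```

112

n=3: odd, acc = 1+3 = 4; b=2
n=8: not odd, acc = 4-1 = 3; b=10
n=2: not odd, acc = 3-1 = 2; b=12
n=9: odd, acc = 2+9 = 11; b=13
n=2: not odd, acc = 11-1 = 10; b=15
n=-3: odd, acc = 10+(-3) = 7; b=16
acc*b = 7*16 = 112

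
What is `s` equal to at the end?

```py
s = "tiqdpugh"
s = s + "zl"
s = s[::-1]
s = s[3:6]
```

'gup'

+ 'zl' → 'tiqdpughzl'
reverse → 'lzhgupdqit'
slice [3:6] → 'gup'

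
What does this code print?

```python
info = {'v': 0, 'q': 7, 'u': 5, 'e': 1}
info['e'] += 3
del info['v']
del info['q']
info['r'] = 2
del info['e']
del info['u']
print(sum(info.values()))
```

2

info['e'] = 1+3 = 4 → {'v': 0, 'q': 7, 'u': 5, 'e': 4}
del 'v' → {'q': 7, 'u': 5, 'e': 4}
del 'q' → {'u': 5, 'e': 4}
info['r'] = 2 → {'u': 5, 'e': 4, 'r': 2}
del 'e' → {'u': 5, 'r': 2}
del 'u' → {'r': 2}
sum of values = 2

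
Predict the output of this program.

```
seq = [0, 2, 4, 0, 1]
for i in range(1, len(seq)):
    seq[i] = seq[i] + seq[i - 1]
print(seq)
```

i=1: seq[1] = 2+0 = 2 → [0, 2, 4, 0, 1]
i=2: seq[2] = 4+2 = 6 → [0, 2, 6, 0, 1]
i=3: seq[3] = 0+6 = 6 → [0, 2, 6, 6, 1]
i=4: seq[4] = 1+6 = 7 → [0, 2, 6, 6, 7]

[0, 2, 6, 6, 7]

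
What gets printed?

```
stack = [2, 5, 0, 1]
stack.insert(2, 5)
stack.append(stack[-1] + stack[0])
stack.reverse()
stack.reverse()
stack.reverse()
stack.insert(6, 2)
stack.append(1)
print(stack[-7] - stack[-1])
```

0

insert 5 at 2 → [2, 5, 5, 0, 1]
append stack[-1]+stack[0] = 1+2 = 3 → [2, 5, 5, 0, 1, 3]
reverse → [3, 1, 0, 5, 5, 2]
reverse → [2, 5, 5, 0, 1, 3]
reverse → [3, 1, 0, 5, 5, 2]
insert 2 at 6 → [3, 1, 0, 5, 5, 2, 2]
append 1 → [3, 1, 0, 5, 5, 2, 2, 1]
stack[-7]-stack[-1] = 1-1 = 0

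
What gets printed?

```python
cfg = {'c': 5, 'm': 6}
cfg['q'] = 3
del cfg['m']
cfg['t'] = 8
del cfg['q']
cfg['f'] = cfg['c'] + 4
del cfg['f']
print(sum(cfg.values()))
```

13

cfg['q'] = 3 → {'c': 5, 'm': 6, 'q': 3}
del 'm' → {'c': 5, 'q': 3}
cfg['t'] = 8 → {'c': 5, 'q': 3, 't': 8}
del 'q' → {'c': 5, 't': 8}
cfg['f'] = cfg['c']+4 = 9 → {'c': 5, 't': 8, 'f': 9}
del 'f' → {'c': 5, 't': 8}
sum of values = 13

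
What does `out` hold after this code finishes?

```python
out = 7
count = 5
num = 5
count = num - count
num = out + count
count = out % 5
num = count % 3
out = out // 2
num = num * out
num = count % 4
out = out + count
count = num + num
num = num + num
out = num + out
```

count = 5-5 = 0
num = 7+0 = 7
count = 7%5 = 2
num = 2%3 = 2
out = 7//2 = 3
num = 2*3 = 6
num = 2%4 = 2
out = 3+2 = 5
count = 2+2 = 4
num = 2+2 = 4
out = 4+5 = 9

9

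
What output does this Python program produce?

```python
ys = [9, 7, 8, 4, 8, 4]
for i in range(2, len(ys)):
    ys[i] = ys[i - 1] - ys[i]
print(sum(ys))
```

i=2: ys[2] = 7-8 = -1 → [9, 7, -1, 4, 8, 4]
i=3: ys[3] = (-1)-4 = -5 → [9, 7, -1, -5, 8, 4]
i=4: ys[4] = (-5)-8 = -13 → [9, 7, -1, -5, -13, 4]
i=5: ys[5] = (-13)-4 = -17 → [9, 7, -1, -5, -13, -17]
sum = -20

-20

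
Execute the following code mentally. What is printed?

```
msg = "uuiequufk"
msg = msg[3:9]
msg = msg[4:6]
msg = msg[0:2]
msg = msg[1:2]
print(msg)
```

k

slice [3:9] → 'equufk'
slice [4:6] → 'fk'
slice [0:2] → 'fk'
slice [1:2] → 'k'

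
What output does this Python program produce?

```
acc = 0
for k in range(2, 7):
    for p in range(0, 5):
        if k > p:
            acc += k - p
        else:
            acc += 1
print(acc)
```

60

k=2,p=0: 2>0, acc = 0+2 = 2
k=2,p=1: 2>1, acc = 2+1 = 3
k=2,p=2: not 2>2, acc = 3+1 = 4
k=2,p=3: not 2>3, acc = 4+1 = 5
k=2,p=4: not 2>4, acc = 5+1 = 6
k=3,p=0: 3>0, acc = 6+3 = 9
k=3,p=1: 3>1, acc = 9+2 = 11
k=3,p=2: 3>2, acc = 11+1 = 12
k=3,p=3: not 3>3, acc = 12+1 = 13
k=3,p=4: not 3>4, acc = 13+1 = 14
k=4,p=0: 4>0, acc = 14+4 = 18
k=4,p=1: 4>1, acc = 18+3 = 21
k=4,p=2: 4>2, acc = 21+2 = 23
k=4,p=3: 4>3, acc = 23+1 = 24
k=4,p=4: not 4>4, acc = 24+1 = 25
k=5,p=0: 5>0, acc = 25+5 = 30
k=5,p=1: 5>1, acc = 30+4 = 34
k=5,p=2: 5>2, acc = 34+3 = 37
k=5,p=3: 5>3, acc = 37+2 = 39
k=5,p=4: 5>4, acc = 39+1 = 40
k=6,p=0: 6>0, acc = 40+6 = 46
k=6,p=1: 6>1, acc = 46+5 = 51
k=6,p=2: 6>2, acc = 51+4 = 55
k=6,p=3: 6>3, acc = 55+3 = 58
k=6,p=4: 6>4, acc = 58+2 = 60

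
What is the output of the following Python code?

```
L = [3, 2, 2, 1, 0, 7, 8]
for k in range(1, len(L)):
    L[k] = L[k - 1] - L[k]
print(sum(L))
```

-27

k=1: L[1] = 3-2 = 1 → [3, 1, 2, 1, 0, 7, 8]
k=2: L[2] = 1-2 = -1 → [3, 1, -1, 1, 0, 7, 8]
k=3: L[3] = (-1)-1 = -2 → [3, 1, -1, -2, 0, 7, 8]
k=4: L[4] = (-2)-0 = -2 → [3, 1, -1, -2, -2, 7, 8]
k=5: L[5] = (-2)-7 = -9 → [3, 1, -1, -2, -2, -9, 8]
k=6: L[6] = (-9)-8 = -17 → [3, 1, -1, -2, -2, -9, -17]
sum = -27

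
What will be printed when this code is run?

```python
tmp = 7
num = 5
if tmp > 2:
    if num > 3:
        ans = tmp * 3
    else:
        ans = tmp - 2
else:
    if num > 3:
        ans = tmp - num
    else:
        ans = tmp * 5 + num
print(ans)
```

21

tmp=7, num=5
tmp > 2 is True; num > 3 is True
→ ans = tmp * 3 = 21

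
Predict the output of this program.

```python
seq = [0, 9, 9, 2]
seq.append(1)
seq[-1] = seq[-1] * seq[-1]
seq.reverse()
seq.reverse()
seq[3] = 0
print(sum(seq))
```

append 1 → [0, 9, 9, 2, 1]
seq[-1] = seq[-1]*seq[-1] = 1*1 = 1 → [0, 9, 9, 2, 1]
reverse → [1, 2, 9, 9, 0]
reverse → [0, 9, 9, 2, 1]
seq[3] = 0 → [0, 9, 9, 0, 1]
sum = 19

19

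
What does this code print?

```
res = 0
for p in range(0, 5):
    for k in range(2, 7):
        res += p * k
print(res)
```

p=0,k=2: res = 0+0 = 0
p=0,k=3: res = 0+0 = 0
p=0,k=4: res = 0+0 = 0
p=0,k=5: res = 0+0 = 0
p=0,k=6: res = 0+0 = 0
p=1,k=2: res = 0+2 = 2
p=1,k=3: res = 2+3 = 5
p=1,k=4: res = 5+4 = 9
p=1,k=5: res = 9+5 = 14
p=1,k=6: res = 14+6 = 20
p=2,k=2: res = 20+4 = 24
p=2,k=3: res = 24+6 = 30
p=2,k=4: res = 30+8 = 38
p=2,k=5: res = 38+10 = 48
p=2,k=6: res = 48+12 = 60
p=3,k=2: res = 60+6 = 66
p=3,k=3: res = 66+9 = 75
p=3,k=4: res = 75+12 = 87
p=3,k=5: res = 87+15 = 102
p=3,k=6: res = 102+18 = 120
p=4,k=2: res = 120+8 = 128
p=4,k=3: res = 128+12 = 140
p=4,k=4: res = 140+16 = 156
p=4,k=5: res = 156+20 = 176
p=4,k=6: res = 176+24 = 200

200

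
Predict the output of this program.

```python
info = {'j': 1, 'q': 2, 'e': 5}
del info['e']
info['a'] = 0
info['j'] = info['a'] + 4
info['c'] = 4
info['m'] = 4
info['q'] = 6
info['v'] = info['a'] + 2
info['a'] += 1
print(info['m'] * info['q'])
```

24

del 'e' → {'j': 1, 'q': 2}
info['a'] = 0 → {'j': 1, 'q': 2, 'a': 0}
info['j'] = info['a']+4 = 4 → {'j': 4, 'q': 2, 'a': 0}
info['c'] = 4 → {'j': 4, 'q': 2, 'a': 0, 'c': 4}
info['m'] = 4 → {'j': 4, 'q': 2, 'a': 0, 'c': 4, 'm': 4}
info['q'] = 6 → {'j': 4, 'q': 6, 'a': 0, 'c': 4, 'm': 4}
info['v'] = info['a']+2 = 2 → {'j': 4, 'q': 6, 'a': 0, 'c': 4, 'm': 4, 'v': 2}
info['a'] = 0+1 = 1 → {'j': 4, 'q': 6, 'a': 1, 'c': 4, 'm': 4, 'v': 2}
info['m']*info['q'] = 4*6 = 24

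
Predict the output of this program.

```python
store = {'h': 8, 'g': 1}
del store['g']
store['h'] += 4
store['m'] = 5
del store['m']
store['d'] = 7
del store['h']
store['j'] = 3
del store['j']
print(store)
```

del 'g' → {'h': 8}
store['h'] = 8+4 = 12 → {'h': 12}
store['m'] = 5 → {'h': 12, 'm': 5}
del 'm' → {'h': 12}
store['d'] = 7 → {'h': 12, 'd': 7}
del 'h' → {'d': 7}
store['j'] = 3 → {'d': 7, 'j': 3}
del 'j' → {'d': 7}

{'d': 7}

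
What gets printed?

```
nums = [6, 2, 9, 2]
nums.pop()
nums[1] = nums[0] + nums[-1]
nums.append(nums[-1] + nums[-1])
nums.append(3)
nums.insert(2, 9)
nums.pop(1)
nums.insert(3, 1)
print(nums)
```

[6, 9, 9, 1, 18, 3]

pop() removes 2 → [6, 2, 9]
nums[1] = nums[0]+nums[-1] = 6+9 = 15 → [6, 15, 9]
append nums[-1]+nums[-1] = 9+9 = 18 → [6, 15, 9, 18]
append 3 → [6, 15, 9, 18, 3]
insert 9 at 2 → [6, 15, 9, 9, 18, 3]
pop(1) removes 15 → [6, 9, 9, 18, 3]
insert 1 at 3 → [6, 9, 9, 1, 18, 3]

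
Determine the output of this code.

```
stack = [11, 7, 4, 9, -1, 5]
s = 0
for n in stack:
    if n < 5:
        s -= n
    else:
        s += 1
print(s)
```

1

n=11: not <5, s = 0+1 = 1
n=7: not <5, s = 1+1 = 2
n=4: <5, s = 2-4 = -2
n=9: not <5, s = (-2)+1 = -1
n=-1: <5, s = (-1)-(-1) = 0
n=5: not <5, s = 0+1 = 1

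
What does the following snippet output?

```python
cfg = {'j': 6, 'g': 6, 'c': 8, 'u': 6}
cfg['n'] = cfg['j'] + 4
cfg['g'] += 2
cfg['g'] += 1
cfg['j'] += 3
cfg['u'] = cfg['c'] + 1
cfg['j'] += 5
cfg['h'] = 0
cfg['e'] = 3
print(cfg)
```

cfg['n'] = cfg['j']+4 = 10 → {'j': 6, 'g': 6, 'c': 8, 'u': 6, 'n': 10}
cfg['g'] = 6+2 = 8 → {'j': 6, 'g': 8, 'c': 8, 'u': 6, 'n': 10}
cfg['g'] = 8+1 = 9 → {'j': 6, 'g': 9, 'c': 8, 'u': 6, 'n': 10}
cfg['j'] = 6+3 = 9 → {'j': 9, 'g': 9, 'c': 8, 'u': 6, 'n': 10}
cfg['u'] = cfg['c']+1 = 9 → {'j': 9, 'g': 9, 'c': 8, 'u': 9, 'n': 10}
cfg['j'] = 9+5 = 14 → {'j': 14, 'g': 9, 'c': 8, 'u': 9, 'n': 10}
cfg['h'] = 0 → {'j': 14, 'g': 9, 'c': 8, 'u': 9, 'n': 10, 'h': 0}
cfg['e'] = 3 → {'j': 14, 'g': 9, 'c': 8, 'u': 9, 'n': 10, 'h': 0, 'e': 3}

{'j': 14, 'g': 9, 'c': 8, 'u': 9, 'n': 10, 'h': 0, 'e': 3}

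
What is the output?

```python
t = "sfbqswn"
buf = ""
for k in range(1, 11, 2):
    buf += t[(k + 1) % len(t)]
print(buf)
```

bsnfq

k=1: add t[2]='b' → 'b'
k=3: add t[4]='s' → 'bs'
k=5: add t[6]='n' → 'bsn'
k=7: add t[1]='f' → 'bsnf'
k=9: add t[3]='q' → 'bsnfq'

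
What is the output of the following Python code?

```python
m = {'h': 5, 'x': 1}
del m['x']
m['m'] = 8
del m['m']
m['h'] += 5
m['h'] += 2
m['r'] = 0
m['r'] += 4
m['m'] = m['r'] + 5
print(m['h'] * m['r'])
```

del 'x' → {'h': 5}
m['m'] = 8 → {'h': 5, 'm': 8}
del 'm' → {'h': 5}
m['h'] = 5+5 = 10 → {'h': 10}
m['h'] = 10+2 = 12 → {'h': 12}
m['r'] = 0 → {'h': 12, 'r': 0}
m['r'] = 0+4 = 4 → {'h': 12, 'r': 4}
m['m'] = m['r']+5 = 9 → {'h': 12, 'r': 4, 'm': 9}
m['h']*m['r'] = 12*4 = 48

48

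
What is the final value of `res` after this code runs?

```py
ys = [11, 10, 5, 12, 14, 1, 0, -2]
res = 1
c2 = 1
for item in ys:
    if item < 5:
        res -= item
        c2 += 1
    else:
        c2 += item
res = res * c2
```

112

item=11: not <5; c2=12
item=10: not <5; c2=22
item=5: not <5; c2=27
item=12: not <5; c2=39
item=14: not <5; c2=53
item=1: <5, res = 1-1 = 0; c2=54
item=0: <5, res = 0-0 = 0; c2=55
item=-2: <5, res = 0-(-2) = 2; c2=56
res*c2 = 2*56 = 112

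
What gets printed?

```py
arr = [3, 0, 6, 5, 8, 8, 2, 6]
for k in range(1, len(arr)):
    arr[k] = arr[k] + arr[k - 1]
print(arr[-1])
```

38

k=1: arr[1] = 0+3 = 3 → [3, 3, 6, 5, 8, 8, 2, 6]
k=2: arr[2] = 6+3 = 9 → [3, 3, 9, 5, 8, 8, 2, 6]
k=3: arr[3] = 5+9 = 14 → [3, 3, 9, 14, 8, 8, 2, 6]
k=4: arr[4] = 8+14 = 22 → [3, 3, 9, 14, 22, 8, 2, 6]
k=5: arr[5] = 8+22 = 30 → [3, 3, 9, 14, 22, 30, 2, 6]
k=6: arr[6] = 2+30 = 32 → [3, 3, 9, 14, 22, 30, 32, 6]
k=7: arr[7] = 6+32 = 38 → [3, 3, 9, 14, 22, 30, 32, 38]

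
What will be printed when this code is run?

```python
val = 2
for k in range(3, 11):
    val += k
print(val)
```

54

k=3: val = 2+3 = 5
k=4: val = 5+4 = 9
k=5: val = 9+5 = 14
k=6: val = 14+6 = 20
k=7: val = 20+7 = 27
k=8: val = 27+8 = 35
k=9: val = 35+9 = 44
k=10: val = 44+10 = 54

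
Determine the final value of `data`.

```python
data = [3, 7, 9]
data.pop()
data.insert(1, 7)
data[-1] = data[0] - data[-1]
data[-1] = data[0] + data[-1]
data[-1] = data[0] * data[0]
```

pop() removes 9 → [3, 7]
insert 7 at 1 → [3, 7, 7]
data[-1] = data[0]-data[-1] = 3-7 = -4 → [3, 7, -4]
data[-1] = data[0]+data[-1] = 3+(-4) = -1 → [3, 7, -1]
data[-1] = data[0]*data[0] = 3*3 = 9 → [3, 7, 9]

[3, 7, 9]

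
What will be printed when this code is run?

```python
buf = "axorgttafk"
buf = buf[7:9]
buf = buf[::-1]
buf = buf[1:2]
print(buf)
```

a

slice [7:9] → 'af'
reverse → 'fa'
slice [1:2] → 'a'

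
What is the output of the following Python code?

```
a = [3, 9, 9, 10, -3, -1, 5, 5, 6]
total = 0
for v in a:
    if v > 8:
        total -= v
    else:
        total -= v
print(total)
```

v=3: not >8, total = 0-3 = -3
v=9: >8, total = (-3)-9 = -12
v=9: >8, total = (-12)-9 = -21
v=10: >8, total = (-21)-10 = -31
v=-3: not >8, total = (-31)-(-3) = -28
v=-1: not >8, total = (-28)-(-1) = -27
v=5: not >8, total = (-27)-5 = -32
v=5: not >8, total = (-32)-5 = -37
v=6: not >8, total = (-37)-6 = -43

-43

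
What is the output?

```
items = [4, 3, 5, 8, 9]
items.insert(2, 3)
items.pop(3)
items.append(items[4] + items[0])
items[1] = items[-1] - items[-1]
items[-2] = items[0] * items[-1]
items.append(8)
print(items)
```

insert 3 at 2 → [4, 3, 3, 5, 8, 9]
pop(3) removes 5 → [4, 3, 3, 8, 9]
append items[4]+items[0] = 9+4 = 13 → [4, 3, 3, 8, 9, 13]
items[1] = items[-1]-items[-1] = 13-13 = 0 → [4, 0, 3, 8, 9, 13]
items[-2] = items[0]*items[-1] = 4*13 = 52 → [4, 0, 3, 8, 52, 13]
append 8 → [4, 0, 3, 8, 52, 13, 8]

[4, 0, 3, 8, 52, 13, 8]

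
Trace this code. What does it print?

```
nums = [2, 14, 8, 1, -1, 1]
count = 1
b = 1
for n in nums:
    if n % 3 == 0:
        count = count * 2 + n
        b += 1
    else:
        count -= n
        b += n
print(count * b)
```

-624

n=2: not %3==0, count = 1-2 = -1; b=3
n=14: not %3==0, count = (-1)-14 = -15; b=17
n=8: not %3==0, count = (-15)-8 = -23; b=25
n=1: not %3==0, count = (-23)-1 = -24; b=26
n=-1: not %3==0, count = (-24)-(-1) = -23; b=25
n=1: not %3==0, count = (-23)-1 = -24; b=26
count*b = (-24)*26 = -624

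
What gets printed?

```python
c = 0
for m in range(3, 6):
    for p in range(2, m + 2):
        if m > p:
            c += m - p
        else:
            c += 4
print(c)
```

m=3,p=2: 3>2, c = 0+1 = 1
m=3,p=3: not 3>3, c = 1+4 = 5
m=3,p=4: not 3>4, c = 5+4 = 9
m=4,p=2: 4>2, c = 9+2 = 11
m=4,p=3: 4>3, c = 11+1 = 12
m=4,p=4: not 4>4, c = 12+4 = 16
m=4,p=5: not 4>5, c = 16+4 = 20
m=5,p=2: 5>2, c = 20+3 = 23
m=5,p=3: 5>3, c = 23+2 = 25
m=5,p=4: 5>4, c = 25+1 = 26
m=5,p=5: not 5>5, c = 26+4 = 30
m=5,p=6: not 5>6, c = 30+4 = 34

34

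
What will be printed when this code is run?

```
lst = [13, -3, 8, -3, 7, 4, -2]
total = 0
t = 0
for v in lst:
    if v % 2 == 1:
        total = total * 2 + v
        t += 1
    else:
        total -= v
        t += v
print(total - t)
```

45

v=13: odd, total = 0*2+13 = 13; t=1
v=-3: odd, total = 13*2+(-3) = 23; t=2
v=8: not odd, total = 23-8 = 15; t=10
v=-3: odd, total = 15*2+(-3) = 27; t=11
v=7: odd, total = 27*2+7 = 61; t=12
v=4: not odd, total = 61-4 = 57; t=16
v=-2: not odd, total = 57-(-2) = 59; t=14
total-t = 59-14 = 45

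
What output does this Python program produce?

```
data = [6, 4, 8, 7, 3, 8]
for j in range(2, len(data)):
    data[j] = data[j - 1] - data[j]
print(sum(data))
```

-41

j=2: data[2] = 4-8 = -4 → [6, 4, -4, 7, 3, 8]
j=3: data[3] = (-4)-7 = -11 → [6, 4, -4, -11, 3, 8]
j=4: data[4] = (-11)-3 = -14 → [6, 4, -4, -11, -14, 8]
j=5: data[5] = (-14)-8 = -22 → [6, 4, -4, -11, -14, -22]
sum = -41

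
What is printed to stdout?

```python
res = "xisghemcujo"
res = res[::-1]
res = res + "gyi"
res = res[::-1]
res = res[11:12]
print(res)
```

u

reverse → 'ojucmehgsix'
+ 'gyi' → 'ojucmehgsixgyi'
reverse → 'iygxisghemcujo'
slice [11:12] → 'u'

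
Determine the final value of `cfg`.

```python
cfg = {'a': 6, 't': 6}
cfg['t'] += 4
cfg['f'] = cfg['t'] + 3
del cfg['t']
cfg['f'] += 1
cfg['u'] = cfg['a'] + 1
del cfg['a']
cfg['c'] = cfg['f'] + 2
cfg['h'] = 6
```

{'f': 14, 'u': 7, 'c': 16, 'h': 6}

cfg['t'] = 6+4 = 10 → {'a': 6, 't': 10}
cfg['f'] = cfg['t']+3 = 13 → {'a': 6, 't': 10, 'f': 13}
del 't' → {'a': 6, 'f': 13}
cfg['f'] = 13+1 = 14 → {'a': 6, 'f': 14}
cfg['u'] = cfg['a']+1 = 7 → {'a': 6, 'f': 14, 'u': 7}
del 'a' → {'f': 14, 'u': 7}
cfg['c'] = cfg['f']+2 = 16 → {'f': 14, 'u': 7, 'c': 16}
cfg['h'] = 6 → {'f': 14, 'u': 7, 'c': 16, 'h': 6}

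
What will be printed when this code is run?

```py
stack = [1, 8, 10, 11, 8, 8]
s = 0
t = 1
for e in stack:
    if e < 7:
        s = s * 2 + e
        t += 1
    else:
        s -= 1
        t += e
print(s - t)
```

-51

e=1: <7, s = 0*2+1 = 1; t=2
e=8: not <7, s = 1-1 = 0; t=10
e=10: not <7, s = 0-1 = -1; t=20
e=11: not <7, s = (-1)-1 = -2; t=31
e=8: not <7, s = (-2)-1 = -3; t=39
e=8: not <7, s = (-3)-1 = -4; t=47
s-t = (-4)-47 = -51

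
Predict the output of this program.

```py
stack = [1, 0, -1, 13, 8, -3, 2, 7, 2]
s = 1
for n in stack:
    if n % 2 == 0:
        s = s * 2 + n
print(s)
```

n=1: not even
n=0: even, s = 1*2+0 = 2
n=-1: not even
n=13: not even
n=8: even, s = 2*2+8 = 12
n=-3: not even
n=2: even, s = 12*2+2 = 26
n=7: not even
n=2: even, s = 26*2+2 = 54

54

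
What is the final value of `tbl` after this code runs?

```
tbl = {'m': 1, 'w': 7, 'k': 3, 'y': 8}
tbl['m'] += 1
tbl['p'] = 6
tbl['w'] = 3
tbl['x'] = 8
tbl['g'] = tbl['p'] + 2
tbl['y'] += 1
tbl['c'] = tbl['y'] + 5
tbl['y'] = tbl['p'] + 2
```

{'m': 2, 'w': 3, 'k': 3, 'y': 8, 'p': 6, 'x': 8, 'g': 8, 'c': 14}

tbl['m'] = 1+1 = 2 → {'m': 2, 'w': 7, 'k': 3, 'y': 8}
tbl['p'] = 6 → {'m': 2, 'w': 7, 'k': 3, 'y': 8, 'p': 6}
tbl['w'] = 3 → {'m': 2, 'w': 3, 'k': 3, 'y': 8, 'p': 6}
tbl['x'] = 8 → {'m': 2, 'w': 3, 'k': 3, 'y': 8, 'p': 6, 'x': 8}
tbl['g'] = tbl['p']+2 = 8 → {'m': 2, 'w': 3, 'k': 3, 'y': 8, 'p': 6, 'x': 8, 'g': 8}
tbl['y'] = 8+1 = 9 → {'m': 2, 'w': 3, 'k': 3, 'y': 9, 'p': 6, 'x': 8, 'g': 8}
tbl['c'] = tbl['y']+5 = 14 → {'m': 2, 'w': 3, 'k': 3, 'y': 9, 'p': 6, 'x': 8, 'g': 8, 'c': 14}
tbl['y'] = tbl['p']+2 = 8 → {'m': 2, 'w': 3, 'k': 3, 'y': 8, 'p': 6, 'x': 8, 'g': 8, 'c': 14}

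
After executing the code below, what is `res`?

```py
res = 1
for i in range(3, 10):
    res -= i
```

-41

i=3: res = 1-3 = -2
i=4: res = (-2)-4 = -6
i=5: res = (-6)-5 = -11
i=6: res = (-11)-6 = -17
i=7: res = (-17)-7 = -24
i=8: res = (-24)-8 = -32
i=9: res = (-32)-9 = -41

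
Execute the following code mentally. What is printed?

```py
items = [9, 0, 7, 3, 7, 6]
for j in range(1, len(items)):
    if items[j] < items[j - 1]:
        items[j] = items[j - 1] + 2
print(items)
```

[9, 11, 13, 15, 17, 19]

j=1: 0<9, items[1] = 9+2 = 11 → [9, 11, 7, 3, 7, 6]
j=2: 7<11, items[2] = 11+2 = 13 → [9, 11, 13, 3, 7, 6]
j=3: 3<13, items[3] = 13+2 = 15 → [9, 11, 13, 15, 7, 6]
j=4: 7<15, items[4] = 15+2 = 17 → [9, 11, 13, 15, 17, 6]
j=5: 6<17, items[5] = 17+2 = 19 → [9, 11, 13, 15, 17, 19]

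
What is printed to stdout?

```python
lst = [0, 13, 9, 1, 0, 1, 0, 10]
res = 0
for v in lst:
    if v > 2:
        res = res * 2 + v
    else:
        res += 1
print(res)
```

96

v=0: not >2, res = 0+1 = 1
v=13: >2, res = 1*2+13 = 15
v=9: >2, res = 15*2+9 = 39
v=1: not >2, res = 39+1 = 40
v=0: not >2, res = 40+1 = 41
v=1: not >2, res = 41+1 = 42
v=0: not >2, res = 42+1 = 43
v=10: >2, res = 43*2+10 = 96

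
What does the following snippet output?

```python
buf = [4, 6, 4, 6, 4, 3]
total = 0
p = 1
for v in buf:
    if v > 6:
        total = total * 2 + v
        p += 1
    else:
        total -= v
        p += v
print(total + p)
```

1

v=4: not >6, total = 0-4 = -4; p=5
v=6: not >6, total = (-4)-6 = -10; p=11
v=4: not >6, total = (-10)-4 = -14; p=15
v=6: not >6, total = (-14)-6 = -20; p=21
v=4: not >6, total = (-20)-4 = -24; p=25
v=3: not >6, total = (-24)-3 = -27; p=28
total+p = (-27)+28 = 1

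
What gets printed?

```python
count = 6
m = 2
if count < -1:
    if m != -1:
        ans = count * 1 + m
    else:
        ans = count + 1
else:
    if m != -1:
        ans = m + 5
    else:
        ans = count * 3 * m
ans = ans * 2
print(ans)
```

14

count=6, m=2
count < -1 is False; m != -1 is True
→ ans = m + 5 = 7
ans = 7*2 = 14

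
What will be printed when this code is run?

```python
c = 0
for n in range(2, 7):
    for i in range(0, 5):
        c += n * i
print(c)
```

200

n=2,i=0: c = 0+0 = 0
n=2,i=1: c = 0+2 = 2
n=2,i=2: c = 2+4 = 6
n=2,i=3: c = 6+6 = 12
n=2,i=4: c = 12+8 = 20
n=3,i=0: c = 20+0 = 20
n=3,i=1: c = 20+3 = 23
n=3,i=2: c = 23+6 = 29
n=3,i=3: c = 29+9 = 38
n=3,i=4: c = 38+12 = 50
n=4,i=0: c = 50+0 = 50
n=4,i=1: c = 50+4 = 54
n=4,i=2: c = 54+8 = 62
n=4,i=3: c = 62+12 = 74
n=4,i=4: c = 74+16 = 90
n=5,i=0: c = 90+0 = 90
n=5,i=1: c = 90+5 = 95
n=5,i=2: c = 95+10 = 105
n=5,i=3: c = 105+15 = 120
n=5,i=4: c = 120+20 = 140
n=6,i=0: c = 140+0 = 140
n=6,i=1: c = 140+6 = 146
n=6,i=2: c = 146+12 = 158
n=6,i=3: c = 158+18 = 176
n=6,i=4: c = 176+24 = 200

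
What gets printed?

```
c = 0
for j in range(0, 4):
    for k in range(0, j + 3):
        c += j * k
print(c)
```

71

j=0,k=0: c = 0+0 = 0
j=0,k=1: c = 0+0 = 0
j=0,k=2: c = 0+0 = 0
j=1,k=0: c = 0+0 = 0
j=1,k=1: c = 0+1 = 1
j=1,k=2: c = 1+2 = 3
j=1,k=3: c = 3+3 = 6
j=2,k=0: c = 6+0 = 6
j=2,k=1: c = 6+2 = 8
j=2,k=2: c = 8+4 = 12
j=2,k=3: c = 12+6 = 18
j=2,k=4: c = 18+8 = 26
j=3,k=0: c = 26+0 = 26
j=3,k=1: c = 26+3 = 29
j=3,k=2: c = 29+6 = 35
j=3,k=3: c = 35+9 = 44
j=3,k=4: c = 44+12 = 56
j=3,k=5: c = 56+15 = 71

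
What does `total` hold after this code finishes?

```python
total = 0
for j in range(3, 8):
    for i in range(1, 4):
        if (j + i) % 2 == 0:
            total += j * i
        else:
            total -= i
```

66

j=3,i=1: even sum, total = 0+3 = 3
j=3,i=2: odd sum, total = 3-2 = 1
j=3,i=3: even sum, total = 1+9 = 10
j=4,i=1: odd sum, total = 10-1 = 9
j=4,i=2: even sum, total = 9+8 = 17
j=4,i=3: odd sum, total = 17-3 = 14
j=5,i=1: even sum, total = 14+5 = 19
j=5,i=2: odd sum, total = 19-2 = 17
j=5,i=3: even sum, total = 17+15 = 32
j=6,i=1: odd sum, total = 32-1 = 31
j=6,i=2: even sum, total = 31+12 = 43
j=6,i=3: odd sum, total = 43-3 = 40
j=7,i=1: even sum, total = 40+7 = 47
j=7,i=2: odd sum, total = 47-2 = 45
j=7,i=3: even sum, total = 45+21 = 66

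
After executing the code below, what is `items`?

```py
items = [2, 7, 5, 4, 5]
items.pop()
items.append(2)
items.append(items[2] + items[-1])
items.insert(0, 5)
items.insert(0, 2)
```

pop() removes 5 → [2, 7, 5, 4]
append 2 → [2, 7, 5, 4, 2]
append items[2]+items[-1] = 5+2 = 7 → [2, 7, 5, 4, 2, 7]
insert 5 at 0 → [5, 2, 7, 5, 4, 2, 7]
insert 2 at 0 → [2, 5, 2, 7, 5, 4, 2, 7]

[2, 5, 2, 7, 5, 4, 2, 7]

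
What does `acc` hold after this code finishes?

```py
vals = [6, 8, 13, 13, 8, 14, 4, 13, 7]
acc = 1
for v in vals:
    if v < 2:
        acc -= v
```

1

v=6: not <2
v=8: not <2
v=13: not <2
v=13: not <2
v=8: not <2
v=14: not <2
v=4: not <2
v=13: not <2
v=7: not <2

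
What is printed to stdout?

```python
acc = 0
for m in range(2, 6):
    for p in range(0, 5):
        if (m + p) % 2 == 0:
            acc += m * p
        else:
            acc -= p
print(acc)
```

48

m=2,p=0: even sum, acc = 0+0 = 0
m=2,p=1: odd sum, acc = 0-1 = -1
m=2,p=2: even sum, acc = (-1)+4 = 3
m=2,p=3: odd sum, acc = 3-3 = 0
m=2,p=4: even sum, acc = 0+8 = 8
m=3,p=0: odd sum, acc = 8-0 = 8
m=3,p=1: even sum, acc = 8+3 = 11
m=3,p=2: odd sum, acc = 11-2 = 9
m=3,p=3: even sum, acc = 9+9 = 18
m=3,p=4: odd sum, acc = 18-4 = 14
m=4,p=0: even sum, acc = 14+0 = 14
m=4,p=1: odd sum, acc = 14-1 = 13
m=4,p=2: even sum, acc = 13+8 = 21
m=4,p=3: odd sum, acc = 21-3 = 18
m=4,p=4: even sum, acc = 18+16 = 34
m=5,p=0: odd sum, acc = 34-0 = 34
m=5,p=1: even sum, acc = 34+5 = 39
m=5,p=2: odd sum, acc = 39-2 = 37
m=5,p=3: even sum, acc = 37+15 = 52
m=5,p=4: odd sum, acc = 52-4 = 48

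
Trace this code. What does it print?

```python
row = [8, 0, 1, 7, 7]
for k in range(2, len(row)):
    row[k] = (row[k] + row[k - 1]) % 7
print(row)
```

[8, 0, 1, 1, 1]

k=2: row[2] = (1+0)%7 = 1 → [8, 0, 1, 7, 7]
k=3: row[3] = (7+1)%7 = 1 → [8, 0, 1, 1, 7]
k=4: row[4] = (7+1)%7 = 1 → [8, 0, 1, 1, 1]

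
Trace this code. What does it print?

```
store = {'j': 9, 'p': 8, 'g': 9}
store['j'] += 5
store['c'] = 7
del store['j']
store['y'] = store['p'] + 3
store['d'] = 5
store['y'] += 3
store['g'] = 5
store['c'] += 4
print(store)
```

store['j'] = 9+5 = 14 → {'j': 14, 'p': 8, 'g': 9}
store['c'] = 7 → {'j': 14, 'p': 8, 'g': 9, 'c': 7}
del 'j' → {'p': 8, 'g': 9, 'c': 7}
store['y'] = store['p']+3 = 11 → {'p': 8, 'g': 9, 'c': 7, 'y': 11}
store['d'] = 5 → {'p': 8, 'g': 9, 'c': 7, 'y': 11, 'd': 5}
store['y'] = 11+3 = 14 → {'p': 8, 'g': 9, 'c': 7, 'y': 14, 'd': 5}
store['g'] = 5 → {'p': 8, 'g': 5, 'c': 7, 'y': 14, 'd': 5}
store['c'] = 7+4 = 11 → {'p': 8, 'g': 5, 'c': 11, 'y': 14, 'd': 5}

{'p': 8, 'g': 5, 'c': 11, 'y': 14, 'd': 5}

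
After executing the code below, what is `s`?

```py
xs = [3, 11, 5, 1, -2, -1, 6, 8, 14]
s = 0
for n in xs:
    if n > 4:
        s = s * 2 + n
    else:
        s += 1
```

326

n=3: not >4, s = 0+1 = 1
n=11: >4, s = 1*2+11 = 13
n=5: >4, s = 13*2+5 = 31
n=1: not >4, s = 31+1 = 32
n=-2: not >4, s = 32+1 = 33
n=-1: not >4, s = 33+1 = 34
n=6: >4, s = 34*2+6 = 74
n=8: >4, s = 74*2+8 = 156
n=14: >4, s = 156*2+14 = 326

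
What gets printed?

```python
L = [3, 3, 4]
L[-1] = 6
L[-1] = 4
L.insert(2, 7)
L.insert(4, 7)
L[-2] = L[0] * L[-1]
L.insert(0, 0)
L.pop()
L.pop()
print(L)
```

L[-1] = 6 → [3, 3, 6]
L[-1] = 4 → [3, 3, 4]
insert 7 at 2 → [3, 3, 7, 4]
insert 7 at 4 → [3, 3, 7, 4, 7]
L[-2] = L[0]*L[-1] = 3*7 = 21 → [3, 3, 7, 21, 7]
insert 0 at 0 → [0, 3, 3, 7, 21, 7]
pop() removes 7 → [0, 3, 3, 7, 21]
pop() removes 21 → [0, 3, 3, 7]

[0, 3, 3, 7]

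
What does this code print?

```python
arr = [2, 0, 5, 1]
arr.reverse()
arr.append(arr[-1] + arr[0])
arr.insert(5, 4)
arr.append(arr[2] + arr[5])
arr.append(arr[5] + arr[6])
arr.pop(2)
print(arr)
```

reverse → [1, 5, 0, 2]
append arr[-1]+arr[0] = 2+1 = 3 → [1, 5, 0, 2, 3]
insert 4 at 5 → [1, 5, 0, 2, 3, 4]
append arr[2]+arr[5] = 0+4 = 4 → [1, 5, 0, 2, 3, 4, 4]
append arr[5]+arr[6] = 4+4 = 8 → [1, 5, 0, 2, 3, 4, 4, 8]
pop(2) removes 0 → [1, 5, 2, 3, 4, 4, 8]

[1, 5, 2, 3, 4, 4, 8]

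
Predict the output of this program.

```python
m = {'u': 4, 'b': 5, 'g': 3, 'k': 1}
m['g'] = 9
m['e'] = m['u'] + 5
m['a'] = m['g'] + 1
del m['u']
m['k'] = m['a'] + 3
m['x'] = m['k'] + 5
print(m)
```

{'b': 5, 'g': 9, 'k': 13, 'e': 9, 'a': 10, 'x': 18}

m['g'] = 9 → {'u': 4, 'b': 5, 'g': 9, 'k': 1}
m['e'] = m['u']+5 = 9 → {'u': 4, 'b': 5, 'g': 9, 'k': 1, 'e': 9}
m['a'] = m['g']+1 = 10 → {'u': 4, 'b': 5, 'g': 9, 'k': 1, 'e': 9, 'a': 10}
del 'u' → {'b': 5, 'g': 9, 'k': 1, 'e': 9, 'a': 10}
m['k'] = m['a']+3 = 13 → {'b': 5, 'g': 9, 'k': 13, 'e': 9, 'a': 10}
m['x'] = m['k']+5 = 18 → {'b': 5, 'g': 9, 'k': 13, 'e': 9, 'a': 10, 'x': 18}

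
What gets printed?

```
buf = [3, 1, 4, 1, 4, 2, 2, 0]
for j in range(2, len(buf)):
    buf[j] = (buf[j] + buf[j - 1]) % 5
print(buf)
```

j=2: buf[2] = (4+1)%5 = 0 → [3, 1, 0, 1, 4, 2, 2, 0]
j=3: buf[3] = (1+0)%5 = 1 → [3, 1, 0, 1, 4, 2, 2, 0]
j=4: buf[4] = (4+1)%5 = 0 → [3, 1, 0, 1, 0, 2, 2, 0]
j=5: buf[5] = (2+0)%5 = 2 → [3, 1, 0, 1, 0, 2, 2, 0]
j=6: buf[6] = (2+2)%5 = 4 → [3, 1, 0, 1, 0, 2, 4, 0]
j=7: buf[7] = (0+4)%5 = 4 → [3, 1, 0, 1, 0, 2, 4, 4]

[3, 1, 0, 1, 0, 2, 4, 4]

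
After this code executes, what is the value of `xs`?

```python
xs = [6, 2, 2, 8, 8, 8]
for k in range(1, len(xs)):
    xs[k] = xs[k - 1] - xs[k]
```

k=1: xs[1] = 6-2 = 4 → [6, 4, 2, 8, 8, 8]
k=2: xs[2] = 4-2 = 2 → [6, 4, 2, 8, 8, 8]
k=3: xs[3] = 2-8 = -6 → [6, 4, 2, -6, 8, 8]
k=4: xs[4] = (-6)-8 = -14 → [6, 4, 2, -6, -14, 8]
k=5: xs[5] = (-14)-8 = -22 → [6, 4, 2, -6, -14, -22]

[6, 4, 2, -6, -14, -22]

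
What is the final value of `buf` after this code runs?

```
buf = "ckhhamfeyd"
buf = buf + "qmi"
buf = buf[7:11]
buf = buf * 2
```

+ 'qmi' → 'ckhhamfeydqmi'
slice [7:11] → 'eydq'
repeat ×2 → 'eydqeydq'

'eydqeydq'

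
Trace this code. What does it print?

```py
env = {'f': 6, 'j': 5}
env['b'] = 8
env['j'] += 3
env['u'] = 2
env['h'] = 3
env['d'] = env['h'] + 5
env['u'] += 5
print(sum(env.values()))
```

env['b'] = 8 → {'f': 6, 'j': 5, 'b': 8}
env['j'] = 5+3 = 8 → {'f': 6, 'j': 8, 'b': 8}
env['u'] = 2 → {'f': 6, 'j': 8, 'b': 8, 'u': 2}
env['h'] = 3 → {'f': 6, 'j': 8, 'b': 8, 'u': 2, 'h': 3}
env['d'] = env['h']+5 = 8 → {'f': 6, 'j': 8, 'b': 8, 'u': 2, 'h': 3, 'd': 8}
env['u'] = 2+5 = 7 → {'f': 6, 'j': 8, 'b': 8, 'u': 7, 'h': 3, 'd': 8}
sum of values = 40

40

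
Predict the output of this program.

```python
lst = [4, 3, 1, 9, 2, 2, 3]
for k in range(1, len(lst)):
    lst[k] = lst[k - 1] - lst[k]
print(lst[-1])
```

k=1: lst[1] = 4-3 = 1 → [4, 1, 1, 9, 2, 2, 3]
k=2: lst[2] = 1-1 = 0 → [4, 1, 0, 9, 2, 2, 3]
k=3: lst[3] = 0-9 = -9 → [4, 1, 0, -9, 2, 2, 3]
k=4: lst[4] = (-9)-2 = -11 → [4, 1, 0, -9, -11, 2, 3]
k=5: lst[5] = (-11)-2 = -13 → [4, 1, 0, -9, -11, -13, 3]
k=6: lst[6] = (-13)-3 = -16 → [4, 1, 0, -9, -11, -13, -16]

-16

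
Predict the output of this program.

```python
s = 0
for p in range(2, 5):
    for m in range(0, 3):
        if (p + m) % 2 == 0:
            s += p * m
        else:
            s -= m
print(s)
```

11

p=2,m=0: even sum, s = 0+0 = 0
p=2,m=1: odd sum, s = 0-1 = -1
p=2,m=2: even sum, s = (-1)+4 = 3
p=3,m=0: odd sum, s = 3-0 = 3
p=3,m=1: even sum, s = 3+3 = 6
p=3,m=2: odd sum, s = 6-2 = 4
p=4,m=0: even sum, s = 4+0 = 4
p=4,m=1: odd sum, s = 4-1 = 3
p=4,m=2: even sum, s = 3+8 = 11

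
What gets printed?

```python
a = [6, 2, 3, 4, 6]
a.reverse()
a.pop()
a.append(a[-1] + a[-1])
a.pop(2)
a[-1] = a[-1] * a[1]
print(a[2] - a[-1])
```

reverse → [6, 4, 3, 2, 6]
pop() removes 6 → [6, 4, 3, 2]
append a[-1]+a[-1] = 2+2 = 4 → [6, 4, 3, 2, 4]
pop(2) removes 3 → [6, 4, 2, 4]
a[-1] = a[-1]*a[1] = 4*4 = 16 → [6, 4, 2, 16]
a[2]-a[-1] = 2-16 = -14

-14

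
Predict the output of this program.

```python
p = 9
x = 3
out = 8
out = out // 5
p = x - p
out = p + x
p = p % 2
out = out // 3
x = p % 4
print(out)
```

-1

out = 8//5 = 1
p = 3-9 = -6
out = (-6)+3 = -3
p = (-6)%2 = 0
out = (-3)//3 = -1
x = 0%4 = 0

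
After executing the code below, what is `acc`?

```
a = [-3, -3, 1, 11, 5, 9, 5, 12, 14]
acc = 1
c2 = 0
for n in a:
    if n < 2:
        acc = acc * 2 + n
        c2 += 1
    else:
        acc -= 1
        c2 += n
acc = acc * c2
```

n=-3: <2, acc = 1*2+(-3) = -1; c2=1
n=-3: <2, acc = (-1)*2+(-3) = -5; c2=2
n=1: <2, acc = (-5)*2+1 = -9; c2=3
n=11: not <2, acc = (-9)-1 = -10; c2=14
n=5: not <2, acc = (-10)-1 = -11; c2=19
n=9: not <2, acc = (-11)-1 = -12; c2=28
n=5: not <2, acc = (-12)-1 = -13; c2=33
n=12: not <2, acc = (-13)-1 = -14; c2=45
n=14: not <2, acc = (-14)-1 = -15; c2=59
acc*c2 = (-15)*59 = -885

-885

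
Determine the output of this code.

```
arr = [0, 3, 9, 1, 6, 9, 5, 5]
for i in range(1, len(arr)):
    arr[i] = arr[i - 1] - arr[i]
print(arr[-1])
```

-38

i=1: arr[1] = 0-3 = -3 → [0, -3, 9, 1, 6, 9, 5, 5]
i=2: arr[2] = (-3)-9 = -12 → [0, -3, -12, 1, 6, 9, 5, 5]
i=3: arr[3] = (-12)-1 = -13 → [0, -3, -12, -13, 6, 9, 5, 5]
i=4: arr[4] = (-13)-6 = -19 → [0, -3, -12, -13, -19, 9, 5, 5]
i=5: arr[5] = (-19)-9 = -28 → [0, -3, -12, -13, -19, -28, 5, 5]
i=6: arr[6] = (-28)-5 = -33 → [0, -3, -12, -13, -19, -28, -33, 5]
i=7: arr[7] = (-33)-5 = -38 → [0, -3, -12, -13, -19, -28, -33, -38]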